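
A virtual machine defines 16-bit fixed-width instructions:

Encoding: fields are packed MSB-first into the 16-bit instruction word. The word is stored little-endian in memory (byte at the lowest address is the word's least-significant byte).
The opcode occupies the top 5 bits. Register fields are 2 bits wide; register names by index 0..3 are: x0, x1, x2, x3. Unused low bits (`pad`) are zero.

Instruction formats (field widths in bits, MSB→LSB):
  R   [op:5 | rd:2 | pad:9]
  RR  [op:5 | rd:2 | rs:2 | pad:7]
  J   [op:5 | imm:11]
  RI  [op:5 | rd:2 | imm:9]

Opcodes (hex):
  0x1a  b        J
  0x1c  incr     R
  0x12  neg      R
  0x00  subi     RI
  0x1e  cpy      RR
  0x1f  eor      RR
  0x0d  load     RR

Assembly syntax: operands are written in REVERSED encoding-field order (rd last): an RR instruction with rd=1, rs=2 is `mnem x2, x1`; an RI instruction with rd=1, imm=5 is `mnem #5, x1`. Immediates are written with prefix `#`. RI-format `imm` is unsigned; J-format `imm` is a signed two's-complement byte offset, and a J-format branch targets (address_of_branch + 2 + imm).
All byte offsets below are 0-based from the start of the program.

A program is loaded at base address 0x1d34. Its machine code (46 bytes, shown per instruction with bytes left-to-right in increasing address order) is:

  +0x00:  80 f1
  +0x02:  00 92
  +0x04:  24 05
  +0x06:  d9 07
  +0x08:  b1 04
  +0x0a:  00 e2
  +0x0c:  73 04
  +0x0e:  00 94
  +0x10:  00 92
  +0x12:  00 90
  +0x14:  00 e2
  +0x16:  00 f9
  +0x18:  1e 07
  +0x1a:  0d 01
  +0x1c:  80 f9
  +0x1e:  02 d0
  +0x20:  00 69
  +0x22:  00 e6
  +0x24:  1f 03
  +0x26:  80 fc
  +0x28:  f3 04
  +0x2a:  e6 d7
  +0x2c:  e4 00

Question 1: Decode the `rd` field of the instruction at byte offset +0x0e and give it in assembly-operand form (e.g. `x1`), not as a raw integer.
x2

@+0e  little-endian(00 94) = 0x9400
  op=0x9400>>11=0x12 ⇒ neg (R)
  rd: (w>>9)&0x3=0x2 → x2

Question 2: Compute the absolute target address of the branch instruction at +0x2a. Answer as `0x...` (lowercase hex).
[2a] e6 d7 → 0xd7e6
  opcode bits[15:11]=0x1a: b/J
  [10:0] imm=2022 (s11→-26) = #-26
  target = base 0x1d34 + off 0x2a + 2 + imm -26 = 0x1d46

0x1d46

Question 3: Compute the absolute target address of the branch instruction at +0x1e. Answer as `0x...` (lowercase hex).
0x1d56

[1e] 02 d0 → 0xd002
  op=0xd002>>11=0x1a ⇒ b (J)
  [10:0] imm=2 = #2
  target = base 0x1d34 + off 0x1e + 2 + imm 2 = 0x1d56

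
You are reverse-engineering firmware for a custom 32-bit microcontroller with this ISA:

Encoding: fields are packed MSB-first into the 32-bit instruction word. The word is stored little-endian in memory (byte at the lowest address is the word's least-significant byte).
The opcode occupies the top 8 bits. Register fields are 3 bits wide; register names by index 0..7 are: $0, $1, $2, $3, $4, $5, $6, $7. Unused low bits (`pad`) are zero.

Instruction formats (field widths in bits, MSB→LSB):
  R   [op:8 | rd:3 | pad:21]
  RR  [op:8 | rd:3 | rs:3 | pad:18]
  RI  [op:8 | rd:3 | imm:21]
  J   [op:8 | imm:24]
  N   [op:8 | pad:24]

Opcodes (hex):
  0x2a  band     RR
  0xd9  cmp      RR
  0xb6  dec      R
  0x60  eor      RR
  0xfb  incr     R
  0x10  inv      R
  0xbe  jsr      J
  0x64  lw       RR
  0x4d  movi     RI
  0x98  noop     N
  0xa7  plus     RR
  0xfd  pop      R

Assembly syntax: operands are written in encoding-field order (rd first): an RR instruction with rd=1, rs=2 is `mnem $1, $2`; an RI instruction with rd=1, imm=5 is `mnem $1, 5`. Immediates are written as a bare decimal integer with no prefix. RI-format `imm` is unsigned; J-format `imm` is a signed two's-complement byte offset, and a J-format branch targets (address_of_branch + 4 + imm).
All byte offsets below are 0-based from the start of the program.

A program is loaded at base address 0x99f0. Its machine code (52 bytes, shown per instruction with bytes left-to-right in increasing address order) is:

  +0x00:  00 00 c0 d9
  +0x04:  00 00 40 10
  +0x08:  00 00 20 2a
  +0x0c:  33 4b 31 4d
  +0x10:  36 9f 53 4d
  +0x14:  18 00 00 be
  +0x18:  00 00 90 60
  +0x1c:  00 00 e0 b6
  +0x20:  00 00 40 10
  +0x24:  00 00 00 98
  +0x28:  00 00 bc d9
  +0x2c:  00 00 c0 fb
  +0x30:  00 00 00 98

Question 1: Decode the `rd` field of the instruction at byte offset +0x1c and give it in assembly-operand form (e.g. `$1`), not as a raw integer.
$7

@+1c  little-endian(00 00 e0 b6) = 0xb6e00000
  opcode bits[31:24]=0xb6: dec/R
  rd: (w>>21)&0x7=0x7 → $7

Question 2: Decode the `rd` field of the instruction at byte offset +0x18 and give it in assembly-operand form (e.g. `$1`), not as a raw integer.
+0x18: 00 00 90 60 ⇒ word 0x60900000 (little)
  op=0x60900000>>24=0x60 ⇒ eor (RR)
  [23:21] rd=4 = $4
  [20:18] rs=4 = $4

$4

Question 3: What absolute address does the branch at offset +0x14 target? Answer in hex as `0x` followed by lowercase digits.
0x9a20

off 0x14: read 18 00 00 be as little → 0xbe000018
  opcode bits[31:24]=0xbe: jsr/J
  [23:0] imm=24 = 24
  target = base 0x99f0 + off 0x14 + 4 + imm 24 = 0x9a20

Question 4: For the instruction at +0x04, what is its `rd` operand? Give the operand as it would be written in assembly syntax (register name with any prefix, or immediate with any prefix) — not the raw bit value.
$2

[04] 00 00 40 10 → 0x10400000
  op=0x10400000>>24=0x10 ⇒ inv (R)
  rd: (w>>21)&0x7=0x2 → $2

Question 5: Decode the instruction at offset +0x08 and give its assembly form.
band $1, $0

@+08  little-endian(00 00 20 2a) = 0x2a200000
  opcode bits[31:24]=0x2a: band/RR
  rd: (w>>21)&0x7=0x1 → $1
  rs: (w>>18)&0x7=0x0 → $0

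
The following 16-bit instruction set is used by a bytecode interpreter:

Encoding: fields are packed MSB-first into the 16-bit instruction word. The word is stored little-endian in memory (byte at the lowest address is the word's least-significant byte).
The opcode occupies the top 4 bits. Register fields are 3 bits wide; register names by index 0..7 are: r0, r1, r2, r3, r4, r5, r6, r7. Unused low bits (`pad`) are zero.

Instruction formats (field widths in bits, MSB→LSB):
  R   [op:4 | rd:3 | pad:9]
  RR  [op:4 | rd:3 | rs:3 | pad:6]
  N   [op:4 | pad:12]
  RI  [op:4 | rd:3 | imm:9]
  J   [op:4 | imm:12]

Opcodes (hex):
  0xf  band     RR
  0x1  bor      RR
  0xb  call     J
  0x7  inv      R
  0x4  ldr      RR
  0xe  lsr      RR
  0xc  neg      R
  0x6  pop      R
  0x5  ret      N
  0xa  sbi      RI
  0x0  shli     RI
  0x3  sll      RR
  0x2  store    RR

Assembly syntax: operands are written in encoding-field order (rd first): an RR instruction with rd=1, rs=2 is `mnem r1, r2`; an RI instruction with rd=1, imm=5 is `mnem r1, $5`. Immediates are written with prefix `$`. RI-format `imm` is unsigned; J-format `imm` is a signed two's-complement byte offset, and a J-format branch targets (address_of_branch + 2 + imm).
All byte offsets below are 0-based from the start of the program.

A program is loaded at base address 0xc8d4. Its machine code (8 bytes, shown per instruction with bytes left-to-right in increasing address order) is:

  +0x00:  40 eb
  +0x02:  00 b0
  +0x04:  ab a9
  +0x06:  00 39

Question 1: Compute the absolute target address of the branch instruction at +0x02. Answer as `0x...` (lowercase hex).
0xc8d8

+0x02: 00 b0 ⇒ word 0xb000 (little)
  opcode bits[15:12]=0xb: call/J
  imm: (w>>0)&0xfff=0x0 → $0
  target = base 0xc8d4 + off 0x02 + 2 + imm 0 = 0xc8d8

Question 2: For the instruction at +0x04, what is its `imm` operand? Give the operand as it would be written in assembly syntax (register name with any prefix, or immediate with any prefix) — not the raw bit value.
off 0x04: read ab a9 as little → 0xa9ab
  opcode bits[15:12]=0xa: sbi/RI
  rd@[11:9]=0x4 ⇒ r4
  imm@[8:0]=0x1ab ⇒ $427

$427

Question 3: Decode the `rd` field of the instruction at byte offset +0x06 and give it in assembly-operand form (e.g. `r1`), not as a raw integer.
off 0x06: read 00 39 as little → 0x3900
  op=0x3900>>12=0x3 ⇒ sll (RR)
  rd: (w>>9)&0x7=0x4 → r4
  rs: (w>>6)&0x7=0x4 → r4

r4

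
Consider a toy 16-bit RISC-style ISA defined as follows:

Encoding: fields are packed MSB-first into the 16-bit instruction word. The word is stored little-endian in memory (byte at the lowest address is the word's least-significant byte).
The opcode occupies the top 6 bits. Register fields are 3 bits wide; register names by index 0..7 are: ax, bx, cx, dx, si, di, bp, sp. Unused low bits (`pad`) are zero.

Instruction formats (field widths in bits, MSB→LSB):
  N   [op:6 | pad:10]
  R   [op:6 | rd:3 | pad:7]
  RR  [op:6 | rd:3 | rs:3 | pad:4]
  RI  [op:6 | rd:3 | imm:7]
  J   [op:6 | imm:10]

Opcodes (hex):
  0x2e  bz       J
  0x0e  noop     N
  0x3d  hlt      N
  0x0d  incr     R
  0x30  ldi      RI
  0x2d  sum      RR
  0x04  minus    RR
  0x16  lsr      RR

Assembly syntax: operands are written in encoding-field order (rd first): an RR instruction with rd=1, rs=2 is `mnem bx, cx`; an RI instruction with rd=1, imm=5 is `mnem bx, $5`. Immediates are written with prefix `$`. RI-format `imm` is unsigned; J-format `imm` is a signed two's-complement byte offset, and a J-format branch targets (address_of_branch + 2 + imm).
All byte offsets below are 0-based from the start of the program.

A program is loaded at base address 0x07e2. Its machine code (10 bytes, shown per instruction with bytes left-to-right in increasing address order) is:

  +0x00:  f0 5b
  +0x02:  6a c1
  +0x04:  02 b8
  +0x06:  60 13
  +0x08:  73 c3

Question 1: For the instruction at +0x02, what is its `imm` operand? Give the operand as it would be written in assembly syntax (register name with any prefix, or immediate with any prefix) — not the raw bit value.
$106

[02] 6a c1 → 0xc16a
  top 6b → 0x30 → ldi [RI]
  [9:7] rd=2 = cx
  [6:0] imm=106 = $106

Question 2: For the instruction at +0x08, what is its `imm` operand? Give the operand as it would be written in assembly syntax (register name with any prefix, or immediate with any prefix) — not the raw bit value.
$115

off 0x08: read 73 c3 as little → 0xc373
  opcode bits[15:10]=0x30: ldi/RI
  [9:7] rd=6 = bp
  [6:0] imm=115 = $115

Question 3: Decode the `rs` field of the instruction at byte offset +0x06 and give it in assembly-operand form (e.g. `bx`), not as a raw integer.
[06] 60 13 → 0x1360
  opcode bits[15:10]=0x4: minus/RR
  rd@[9:7]=0x6 ⇒ bp
  rs@[6:4]=0x6 ⇒ bp

bp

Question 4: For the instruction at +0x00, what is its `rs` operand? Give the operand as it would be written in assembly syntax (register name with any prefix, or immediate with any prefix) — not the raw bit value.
[00] f0 5b → 0x5bf0
  opcode bits[15:10]=0x16: lsr/RR
  [9:7] rd=7 = sp
  [6:4] rs=7 = sp

sp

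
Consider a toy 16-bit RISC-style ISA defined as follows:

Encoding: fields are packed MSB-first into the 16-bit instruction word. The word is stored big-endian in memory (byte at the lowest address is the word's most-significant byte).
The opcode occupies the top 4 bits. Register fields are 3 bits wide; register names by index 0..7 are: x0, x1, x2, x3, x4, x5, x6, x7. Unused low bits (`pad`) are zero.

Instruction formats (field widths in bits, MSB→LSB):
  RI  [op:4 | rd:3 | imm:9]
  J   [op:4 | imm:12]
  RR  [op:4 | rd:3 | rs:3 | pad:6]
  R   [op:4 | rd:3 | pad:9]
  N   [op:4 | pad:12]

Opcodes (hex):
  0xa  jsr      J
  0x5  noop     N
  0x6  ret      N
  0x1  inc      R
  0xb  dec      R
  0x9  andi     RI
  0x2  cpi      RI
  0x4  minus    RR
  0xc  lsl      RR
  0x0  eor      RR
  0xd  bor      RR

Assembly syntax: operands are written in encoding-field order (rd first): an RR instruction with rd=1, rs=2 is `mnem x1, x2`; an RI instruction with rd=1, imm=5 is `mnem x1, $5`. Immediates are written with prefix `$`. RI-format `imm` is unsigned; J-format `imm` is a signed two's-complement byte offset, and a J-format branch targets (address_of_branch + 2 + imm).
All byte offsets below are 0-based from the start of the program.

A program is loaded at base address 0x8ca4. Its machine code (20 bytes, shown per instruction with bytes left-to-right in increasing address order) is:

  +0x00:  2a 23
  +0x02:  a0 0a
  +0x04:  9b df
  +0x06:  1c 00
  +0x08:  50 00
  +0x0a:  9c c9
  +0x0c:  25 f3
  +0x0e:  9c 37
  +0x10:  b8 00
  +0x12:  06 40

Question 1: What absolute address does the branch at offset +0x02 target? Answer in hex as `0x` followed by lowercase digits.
0x8cb2

@+02  big-endian(a0 0a) = 0xa00a
  top 4b → 0xa → jsr [J]
  imm@[11:0]=0xa ⇒ $10
  target = base 0x8ca4 + off 0x02 + 2 + imm 10 = 0x8cb2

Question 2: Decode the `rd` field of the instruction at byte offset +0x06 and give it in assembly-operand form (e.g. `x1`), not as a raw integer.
x6

@+06  big-endian(1c 00) = 0x1c00
  op=0x1c00>>12=0x1 ⇒ inc (R)
  rd: (w>>9)&0x7=0x6 → x6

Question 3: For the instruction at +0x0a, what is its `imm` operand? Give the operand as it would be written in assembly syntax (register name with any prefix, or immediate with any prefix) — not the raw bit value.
$201

@+0a  big-endian(9c c9) = 0x9cc9
  top 4b → 0x9 → andi [RI]
  [11:9] rd=6 = x6
  [8:0] imm=201 = $201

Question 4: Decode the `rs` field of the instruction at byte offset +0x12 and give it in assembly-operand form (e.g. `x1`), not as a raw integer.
off 0x12: read 06 40 as big → 0x0640
  top 4b → 0x0 → eor [RR]
  rd: (w>>9)&0x7=0x3 → x3
  rs: (w>>6)&0x7=0x1 → x1

x1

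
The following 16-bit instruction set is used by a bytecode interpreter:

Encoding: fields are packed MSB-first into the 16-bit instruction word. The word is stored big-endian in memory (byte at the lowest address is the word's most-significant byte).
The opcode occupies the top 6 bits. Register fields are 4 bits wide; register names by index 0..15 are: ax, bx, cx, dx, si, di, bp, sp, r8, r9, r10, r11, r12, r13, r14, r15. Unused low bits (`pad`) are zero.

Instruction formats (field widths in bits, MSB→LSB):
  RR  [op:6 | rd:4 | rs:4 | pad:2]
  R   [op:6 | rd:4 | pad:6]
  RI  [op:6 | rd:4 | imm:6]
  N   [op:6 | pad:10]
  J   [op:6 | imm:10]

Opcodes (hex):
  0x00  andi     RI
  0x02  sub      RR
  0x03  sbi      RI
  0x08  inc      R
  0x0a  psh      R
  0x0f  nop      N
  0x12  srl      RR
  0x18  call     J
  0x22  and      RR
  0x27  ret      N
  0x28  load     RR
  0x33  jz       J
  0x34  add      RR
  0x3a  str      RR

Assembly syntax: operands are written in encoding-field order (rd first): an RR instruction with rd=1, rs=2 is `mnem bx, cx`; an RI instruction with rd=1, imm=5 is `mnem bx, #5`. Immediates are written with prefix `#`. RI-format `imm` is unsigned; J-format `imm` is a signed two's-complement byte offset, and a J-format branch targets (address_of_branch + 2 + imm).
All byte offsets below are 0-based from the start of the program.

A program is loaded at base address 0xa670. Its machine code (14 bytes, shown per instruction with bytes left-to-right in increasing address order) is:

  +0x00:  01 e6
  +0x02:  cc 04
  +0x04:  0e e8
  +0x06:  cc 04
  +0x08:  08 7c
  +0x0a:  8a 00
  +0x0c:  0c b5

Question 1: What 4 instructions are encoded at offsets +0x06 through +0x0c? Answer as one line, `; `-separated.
jz #4; sub bx, r15; and r8, ax; sbi cx, #53

+0x06: cc 04 ⇒ word 0xcc04 (big)
  top 6b → 0x33 → jz [J]
  imm: (w>>0)&0x3ff=0x4 → #4
+0x08: 08 7c ⇒ word 0x087c (big)
  top 6b → 0x2 → sub [RR]
  rd: (w>>6)&0xf=0x1 → bx
  rs: (w>>2)&0xf=0xf → r15
+0x0a: 8a 00 ⇒ word 0x8a00 (big)
  top 6b → 0x22 → and [RR]
  rd: (w>>6)&0xf=0x8 → r8
  rs: (w>>2)&0xf=0x0 → ax
+0x0c: 0c b5 ⇒ word 0x0cb5 (big)
  top 6b → 0x3 → sbi [RI]
  rd: (w>>6)&0xf=0x2 → cx
  imm: (w>>0)&0x3f=0x35 → #53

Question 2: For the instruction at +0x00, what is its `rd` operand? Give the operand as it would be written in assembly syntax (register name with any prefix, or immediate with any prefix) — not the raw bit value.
sp

off 0x00: read 01 e6 as big → 0x01e6
  top 6b → 0x0 → andi [RI]
  rd: (w>>6)&0xf=0x7 → sp
  imm: (w>>0)&0x3f=0x26 → #38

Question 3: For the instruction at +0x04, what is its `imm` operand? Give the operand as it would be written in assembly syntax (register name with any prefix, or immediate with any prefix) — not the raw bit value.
#40

off 0x04: read 0e e8 as big → 0x0ee8
  top 6b → 0x3 → sbi [RI]
  [9:6] rd=11 = r11
  [5:0] imm=40 = #40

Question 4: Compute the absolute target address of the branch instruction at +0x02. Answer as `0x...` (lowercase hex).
off 0x02: read cc 04 as big → 0xcc04
  opcode bits[15:10]=0x33: jz/J
  imm: (w>>0)&0x3ff=0x4 → #4
  target = base 0xa670 + off 0x02 + 2 + imm 4 = 0xa678

0xa678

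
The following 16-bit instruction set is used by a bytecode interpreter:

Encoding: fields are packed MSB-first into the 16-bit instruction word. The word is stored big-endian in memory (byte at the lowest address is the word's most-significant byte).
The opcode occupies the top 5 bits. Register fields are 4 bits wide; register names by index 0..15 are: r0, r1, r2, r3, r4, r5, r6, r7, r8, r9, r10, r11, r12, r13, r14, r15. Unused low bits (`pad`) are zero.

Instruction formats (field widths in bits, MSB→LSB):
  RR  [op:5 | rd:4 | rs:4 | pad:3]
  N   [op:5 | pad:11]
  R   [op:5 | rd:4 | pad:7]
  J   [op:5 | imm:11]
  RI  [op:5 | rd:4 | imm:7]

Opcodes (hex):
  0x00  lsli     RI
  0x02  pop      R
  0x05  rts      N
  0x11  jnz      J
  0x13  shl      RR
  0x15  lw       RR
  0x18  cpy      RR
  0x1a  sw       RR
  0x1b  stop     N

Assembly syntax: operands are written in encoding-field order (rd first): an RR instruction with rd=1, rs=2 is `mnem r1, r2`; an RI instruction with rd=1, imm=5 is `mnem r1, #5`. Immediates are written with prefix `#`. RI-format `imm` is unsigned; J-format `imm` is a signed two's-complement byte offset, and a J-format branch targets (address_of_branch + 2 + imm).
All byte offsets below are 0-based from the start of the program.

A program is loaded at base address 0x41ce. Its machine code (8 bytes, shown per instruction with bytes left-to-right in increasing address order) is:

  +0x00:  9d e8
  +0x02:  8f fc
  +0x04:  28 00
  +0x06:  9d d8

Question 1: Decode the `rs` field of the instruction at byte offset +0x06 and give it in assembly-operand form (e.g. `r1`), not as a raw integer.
r11

@+06  big-endian(9d d8) = 0x9dd8
  opcode bits[15:11]=0x13: shl/RR
  rd@[10:7]=0xb ⇒ r11
  rs@[6:3]=0xb ⇒ r11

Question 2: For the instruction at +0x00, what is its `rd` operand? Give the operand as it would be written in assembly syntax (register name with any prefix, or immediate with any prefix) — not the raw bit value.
off 0x00: read 9d e8 as big → 0x9de8
  op=0x9de8>>11=0x13 ⇒ shl (RR)
  [10:7] rd=11 = r11
  [6:3] rs=13 = r13

r11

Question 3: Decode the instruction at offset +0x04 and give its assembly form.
rts

+0x04: 28 00 ⇒ word 0x2800 (big)
  opcode bits[15:11]=0x5: rts/N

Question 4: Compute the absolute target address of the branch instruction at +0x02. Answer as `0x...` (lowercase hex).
off 0x02: read 8f fc as big → 0x8ffc
  op=0x8ffc>>11=0x11 ⇒ jnz (J)
  imm@[10:0]=0x7fc (s11→-4) ⇒ #-4
  target = base 0x41ce + off 0x02 + 2 + imm -4 = 0x41ce

0x41ce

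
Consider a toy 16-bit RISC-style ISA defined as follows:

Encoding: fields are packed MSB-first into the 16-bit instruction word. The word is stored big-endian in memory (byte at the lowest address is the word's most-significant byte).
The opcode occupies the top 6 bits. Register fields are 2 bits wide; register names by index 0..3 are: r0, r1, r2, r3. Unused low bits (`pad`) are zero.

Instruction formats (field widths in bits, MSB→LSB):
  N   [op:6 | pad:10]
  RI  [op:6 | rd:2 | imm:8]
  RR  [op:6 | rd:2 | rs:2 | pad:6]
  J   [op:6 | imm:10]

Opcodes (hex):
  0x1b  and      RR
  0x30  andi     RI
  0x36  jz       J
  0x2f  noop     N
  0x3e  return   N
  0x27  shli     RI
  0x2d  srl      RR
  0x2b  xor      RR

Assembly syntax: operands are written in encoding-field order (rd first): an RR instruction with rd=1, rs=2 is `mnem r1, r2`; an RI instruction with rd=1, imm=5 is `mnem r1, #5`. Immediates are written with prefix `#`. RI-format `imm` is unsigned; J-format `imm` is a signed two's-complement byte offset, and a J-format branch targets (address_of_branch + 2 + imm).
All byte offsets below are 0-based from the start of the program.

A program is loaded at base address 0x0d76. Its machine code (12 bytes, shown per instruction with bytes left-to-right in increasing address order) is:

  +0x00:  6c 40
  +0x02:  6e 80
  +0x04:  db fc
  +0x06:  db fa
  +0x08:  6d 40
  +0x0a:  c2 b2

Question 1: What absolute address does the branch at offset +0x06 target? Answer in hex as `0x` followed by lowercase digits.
0x0d78

[06] db fa → 0xdbfa
  top 6b → 0x36 → jz [J]
  [9:0] imm=1018 (s10→-6) = #-6
  target = base 0x0d76 + off 0x06 + 2 + imm -6 = 0x0d78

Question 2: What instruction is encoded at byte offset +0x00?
@+00  big-endian(6c 40) = 0x6c40
  top 6b → 0x1b → and [RR]
  rd: (w>>8)&0x3=0x0 → r0
  rs: (w>>6)&0x3=0x1 → r1

and r0, r1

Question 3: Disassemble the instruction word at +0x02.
and r2, r2

@+02  big-endian(6e 80) = 0x6e80
  top 6b → 0x1b → and [RR]
  [9:8] rd=2 = r2
  [7:6] rs=2 = r2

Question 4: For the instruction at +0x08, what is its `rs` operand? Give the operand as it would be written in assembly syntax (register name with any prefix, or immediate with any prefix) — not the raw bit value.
r1

off 0x08: read 6d 40 as big → 0x6d40
  op=0x6d40>>10=0x1b ⇒ and (RR)
  rd: (w>>8)&0x3=0x1 → r1
  rs: (w>>6)&0x3=0x1 → r1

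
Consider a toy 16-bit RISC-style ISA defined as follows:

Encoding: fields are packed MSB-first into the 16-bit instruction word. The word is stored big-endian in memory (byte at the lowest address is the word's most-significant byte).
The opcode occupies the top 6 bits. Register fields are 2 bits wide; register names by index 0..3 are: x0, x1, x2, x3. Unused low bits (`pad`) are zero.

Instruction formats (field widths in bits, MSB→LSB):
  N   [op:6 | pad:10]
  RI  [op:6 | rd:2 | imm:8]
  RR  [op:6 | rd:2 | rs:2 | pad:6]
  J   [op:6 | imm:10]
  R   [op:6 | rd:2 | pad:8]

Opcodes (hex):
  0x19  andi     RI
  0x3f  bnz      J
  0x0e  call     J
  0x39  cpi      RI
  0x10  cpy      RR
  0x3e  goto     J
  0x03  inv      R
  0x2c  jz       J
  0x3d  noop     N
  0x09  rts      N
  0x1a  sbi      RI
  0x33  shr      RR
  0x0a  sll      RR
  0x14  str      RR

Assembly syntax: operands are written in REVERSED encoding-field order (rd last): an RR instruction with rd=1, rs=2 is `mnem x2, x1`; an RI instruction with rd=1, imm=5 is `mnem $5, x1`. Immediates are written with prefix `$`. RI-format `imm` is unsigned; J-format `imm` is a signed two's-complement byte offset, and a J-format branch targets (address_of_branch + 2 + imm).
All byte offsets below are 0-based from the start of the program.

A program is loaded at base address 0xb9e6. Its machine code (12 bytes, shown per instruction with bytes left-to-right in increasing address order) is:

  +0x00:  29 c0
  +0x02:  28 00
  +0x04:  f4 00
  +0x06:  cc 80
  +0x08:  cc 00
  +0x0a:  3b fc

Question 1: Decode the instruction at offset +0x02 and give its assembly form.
sll x0, x0

off 0x02: read 28 00 as big → 0x2800
  op=0x2800>>10=0xa ⇒ sll (RR)
  rd: (w>>8)&0x3=0x0 → x0
  rs: (w>>6)&0x3=0x0 → x0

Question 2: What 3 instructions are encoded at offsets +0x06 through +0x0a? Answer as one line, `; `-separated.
shr x2, x0; shr x0, x0; call $-4

[06] cc 80 → 0xcc80
  top 6b → 0x33 → shr [RR]
  [9:8] rd=0 = x0
  [7:6] rs=2 = x2
[08] cc 00 → 0xcc00
  top 6b → 0x33 → shr [RR]
  [9:8] rd=0 = x0
  [7:6] rs=0 = x0
[0a] 3b fc → 0x3bfc
  top 6b → 0xe → call [J]
  [9:0] imm=1020 (s10→-4) = $-4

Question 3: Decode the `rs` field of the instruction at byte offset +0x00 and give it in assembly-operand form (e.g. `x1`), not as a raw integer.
x3

+0x00: 29 c0 ⇒ word 0x29c0 (big)
  opcode bits[15:10]=0xa: sll/RR
  rd: (w>>8)&0x3=0x1 → x1
  rs: (w>>6)&0x3=0x3 → x3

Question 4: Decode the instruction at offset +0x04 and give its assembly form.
off 0x04: read f4 00 as big → 0xf400
  opcode bits[15:10]=0x3d: noop/N

noop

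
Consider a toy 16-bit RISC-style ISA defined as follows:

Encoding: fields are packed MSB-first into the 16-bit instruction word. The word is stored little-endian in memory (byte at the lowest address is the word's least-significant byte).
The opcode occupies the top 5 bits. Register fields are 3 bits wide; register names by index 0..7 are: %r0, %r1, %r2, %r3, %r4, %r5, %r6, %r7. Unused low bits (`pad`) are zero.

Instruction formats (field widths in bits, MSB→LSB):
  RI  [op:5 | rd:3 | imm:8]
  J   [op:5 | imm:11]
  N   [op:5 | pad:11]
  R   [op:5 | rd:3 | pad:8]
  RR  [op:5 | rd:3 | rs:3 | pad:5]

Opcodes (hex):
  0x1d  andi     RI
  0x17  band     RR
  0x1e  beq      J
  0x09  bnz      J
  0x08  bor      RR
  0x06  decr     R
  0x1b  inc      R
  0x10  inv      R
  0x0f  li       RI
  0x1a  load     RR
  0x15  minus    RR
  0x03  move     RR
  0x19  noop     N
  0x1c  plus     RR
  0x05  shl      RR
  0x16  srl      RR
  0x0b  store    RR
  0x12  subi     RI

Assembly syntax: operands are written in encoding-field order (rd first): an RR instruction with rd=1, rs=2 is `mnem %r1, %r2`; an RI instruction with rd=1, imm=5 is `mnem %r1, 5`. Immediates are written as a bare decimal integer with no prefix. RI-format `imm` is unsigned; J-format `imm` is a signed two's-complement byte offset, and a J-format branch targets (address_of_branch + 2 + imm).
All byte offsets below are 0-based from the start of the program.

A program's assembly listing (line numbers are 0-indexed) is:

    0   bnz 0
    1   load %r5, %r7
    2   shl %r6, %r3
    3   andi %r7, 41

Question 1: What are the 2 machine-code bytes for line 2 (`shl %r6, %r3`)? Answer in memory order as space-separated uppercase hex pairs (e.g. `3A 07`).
60 2E

L2: shl op=0x5:5|rd=6:3|rs=3:3|pad=0:5 ⇒ 0x2e60 ⇒ little 60 2e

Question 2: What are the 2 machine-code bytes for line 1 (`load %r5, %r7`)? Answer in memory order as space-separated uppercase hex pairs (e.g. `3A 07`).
E0 D5

L1: load op=0x1a:5|rd=5:3|rs=7:3|pad=0:5 ⇒ 0xd5e0 ⇒ little e0 d5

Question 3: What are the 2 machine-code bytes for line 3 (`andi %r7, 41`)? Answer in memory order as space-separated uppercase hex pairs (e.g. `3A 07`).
3. andi fields op=0x1d:5|rd=7:3|imm=41:8 → word ef29h → 29 ef

29 EF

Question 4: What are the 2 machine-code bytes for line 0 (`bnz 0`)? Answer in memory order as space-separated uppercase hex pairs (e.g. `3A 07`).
line 0 (bnz): pack op=0x9:5|imm=0:11 = 0x4800; little→ 00 48

00 48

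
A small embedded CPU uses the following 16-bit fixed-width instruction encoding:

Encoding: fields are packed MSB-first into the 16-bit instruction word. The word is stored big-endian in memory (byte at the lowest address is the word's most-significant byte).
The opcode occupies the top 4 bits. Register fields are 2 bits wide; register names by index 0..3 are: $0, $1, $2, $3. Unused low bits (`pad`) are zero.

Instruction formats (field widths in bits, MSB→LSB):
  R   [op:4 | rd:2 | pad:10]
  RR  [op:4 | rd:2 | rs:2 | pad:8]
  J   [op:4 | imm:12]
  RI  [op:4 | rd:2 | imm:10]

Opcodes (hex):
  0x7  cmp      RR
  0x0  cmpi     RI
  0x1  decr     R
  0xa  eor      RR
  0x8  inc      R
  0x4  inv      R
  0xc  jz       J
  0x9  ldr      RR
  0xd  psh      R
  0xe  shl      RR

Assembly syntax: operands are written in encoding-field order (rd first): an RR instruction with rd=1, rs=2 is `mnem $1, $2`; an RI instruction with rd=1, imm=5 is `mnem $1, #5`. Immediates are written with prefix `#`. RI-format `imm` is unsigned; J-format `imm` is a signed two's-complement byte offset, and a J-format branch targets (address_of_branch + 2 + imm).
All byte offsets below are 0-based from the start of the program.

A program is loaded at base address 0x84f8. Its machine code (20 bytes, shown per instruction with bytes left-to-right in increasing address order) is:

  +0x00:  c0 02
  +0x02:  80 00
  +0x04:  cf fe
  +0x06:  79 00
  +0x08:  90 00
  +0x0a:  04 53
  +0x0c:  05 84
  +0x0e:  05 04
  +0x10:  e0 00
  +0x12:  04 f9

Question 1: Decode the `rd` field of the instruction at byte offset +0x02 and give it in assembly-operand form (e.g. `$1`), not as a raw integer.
$0

+0x02: 80 00 ⇒ word 0x8000 (big)
  op=0x8000>>12=0x8 ⇒ inc (R)
  rd: (w>>10)&0x3=0x0 → $0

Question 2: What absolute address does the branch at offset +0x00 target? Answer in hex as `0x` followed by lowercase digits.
+0x00: c0 02 ⇒ word 0xc002 (big)
  op=0xc002>>12=0xc ⇒ jz (J)
  imm@[11:0]=0x2 ⇒ #2
  target = base 0x84f8 + off 0x00 + 2 + imm 2 = 0x84fc

0x84fc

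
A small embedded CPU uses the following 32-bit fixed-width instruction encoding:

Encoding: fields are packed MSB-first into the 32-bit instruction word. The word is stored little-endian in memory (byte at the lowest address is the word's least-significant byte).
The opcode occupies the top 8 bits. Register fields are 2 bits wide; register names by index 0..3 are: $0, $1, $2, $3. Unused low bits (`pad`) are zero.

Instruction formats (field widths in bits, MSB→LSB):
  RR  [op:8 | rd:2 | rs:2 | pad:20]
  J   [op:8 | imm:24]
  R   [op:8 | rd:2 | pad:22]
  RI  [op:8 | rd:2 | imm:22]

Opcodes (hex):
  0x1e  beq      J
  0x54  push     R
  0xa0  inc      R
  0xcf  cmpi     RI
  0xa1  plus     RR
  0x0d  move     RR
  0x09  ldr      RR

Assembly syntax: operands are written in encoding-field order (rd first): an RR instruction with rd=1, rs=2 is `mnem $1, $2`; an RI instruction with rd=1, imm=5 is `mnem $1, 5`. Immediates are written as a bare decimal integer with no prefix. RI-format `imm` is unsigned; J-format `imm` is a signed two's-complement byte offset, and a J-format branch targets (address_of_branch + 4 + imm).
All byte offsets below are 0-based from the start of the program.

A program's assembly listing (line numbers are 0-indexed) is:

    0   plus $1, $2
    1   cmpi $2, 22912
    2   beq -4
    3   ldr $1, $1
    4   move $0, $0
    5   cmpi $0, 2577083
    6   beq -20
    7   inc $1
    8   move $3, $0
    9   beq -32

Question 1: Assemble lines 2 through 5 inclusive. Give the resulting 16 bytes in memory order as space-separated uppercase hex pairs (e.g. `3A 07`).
FC FF FF 1E 00 00 50 09 00 00 00 0D BB 52 27 CF

2. beq fields op=0x1e:8|imm=-4:24 → word 1efffffch → fc ff ff 1e
3. ldr fields op=0x9:8|rd=1:2|rs=1:2|pad=0:20 → word 09500000h → 00 00 50 09
4. move fields op=0xd:8|rd=0:2|rs=0:2|pad=0:20 → word 0d000000h → 00 00 00 0d
5. cmpi fields op=0xcf:8|rd=0:2|imm=2577083:22 → word cf2752bbh → bb 52 27 cf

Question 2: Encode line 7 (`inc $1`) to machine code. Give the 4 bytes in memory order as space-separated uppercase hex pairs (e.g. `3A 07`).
7. inc fields op=0xa0:8|rd=1:2|pad=0:22 → word a0400000h → 00 00 40 a0

00 00 40 A0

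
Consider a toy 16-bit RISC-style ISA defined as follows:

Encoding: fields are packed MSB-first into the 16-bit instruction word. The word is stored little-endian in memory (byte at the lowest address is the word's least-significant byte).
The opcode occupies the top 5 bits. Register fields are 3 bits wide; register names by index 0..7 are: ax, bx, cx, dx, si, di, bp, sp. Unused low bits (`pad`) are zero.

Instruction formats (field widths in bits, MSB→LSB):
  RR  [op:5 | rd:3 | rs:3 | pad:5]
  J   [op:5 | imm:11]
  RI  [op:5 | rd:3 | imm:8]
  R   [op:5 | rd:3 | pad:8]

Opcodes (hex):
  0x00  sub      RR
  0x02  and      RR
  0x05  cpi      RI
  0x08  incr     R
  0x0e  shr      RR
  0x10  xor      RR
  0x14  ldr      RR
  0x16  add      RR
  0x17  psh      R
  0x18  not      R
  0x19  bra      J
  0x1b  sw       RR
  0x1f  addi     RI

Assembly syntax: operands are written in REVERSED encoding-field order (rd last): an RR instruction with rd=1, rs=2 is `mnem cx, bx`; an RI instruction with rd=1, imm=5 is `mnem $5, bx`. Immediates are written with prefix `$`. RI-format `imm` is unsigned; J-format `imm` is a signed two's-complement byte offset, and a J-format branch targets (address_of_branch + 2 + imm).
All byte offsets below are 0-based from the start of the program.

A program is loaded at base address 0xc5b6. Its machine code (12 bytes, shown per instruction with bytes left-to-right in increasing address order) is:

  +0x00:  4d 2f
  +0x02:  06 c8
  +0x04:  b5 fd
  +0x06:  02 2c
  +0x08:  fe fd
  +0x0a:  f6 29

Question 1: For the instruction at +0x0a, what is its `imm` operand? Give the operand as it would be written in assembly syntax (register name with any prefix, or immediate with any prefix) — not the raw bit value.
$246

+0x0a: f6 29 ⇒ word 0x29f6 (little)
  top 5b → 0x5 → cpi [RI]
  rd@[10:8]=0x1 ⇒ bx
  imm@[7:0]=0xf6 ⇒ $246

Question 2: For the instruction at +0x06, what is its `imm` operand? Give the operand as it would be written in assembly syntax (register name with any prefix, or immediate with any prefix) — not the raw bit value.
$2

off 0x06: read 02 2c as little → 0x2c02
  opcode bits[15:11]=0x5: cpi/RI
  [10:8] rd=4 = si
  [7:0] imm=2 = $2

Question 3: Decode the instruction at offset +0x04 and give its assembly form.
addi $181, di

@+04  little-endian(b5 fd) = 0xfdb5
  op=0xfdb5>>11=0x1f ⇒ addi (RI)
  [10:8] rd=5 = di
  [7:0] imm=181 = $181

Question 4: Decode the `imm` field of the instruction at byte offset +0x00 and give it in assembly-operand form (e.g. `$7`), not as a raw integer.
$77

off 0x00: read 4d 2f as little → 0x2f4d
  opcode bits[15:11]=0x5: cpi/RI
  rd: (w>>8)&0x7=0x7 → sp
  imm: (w>>0)&0xff=0x4d → $77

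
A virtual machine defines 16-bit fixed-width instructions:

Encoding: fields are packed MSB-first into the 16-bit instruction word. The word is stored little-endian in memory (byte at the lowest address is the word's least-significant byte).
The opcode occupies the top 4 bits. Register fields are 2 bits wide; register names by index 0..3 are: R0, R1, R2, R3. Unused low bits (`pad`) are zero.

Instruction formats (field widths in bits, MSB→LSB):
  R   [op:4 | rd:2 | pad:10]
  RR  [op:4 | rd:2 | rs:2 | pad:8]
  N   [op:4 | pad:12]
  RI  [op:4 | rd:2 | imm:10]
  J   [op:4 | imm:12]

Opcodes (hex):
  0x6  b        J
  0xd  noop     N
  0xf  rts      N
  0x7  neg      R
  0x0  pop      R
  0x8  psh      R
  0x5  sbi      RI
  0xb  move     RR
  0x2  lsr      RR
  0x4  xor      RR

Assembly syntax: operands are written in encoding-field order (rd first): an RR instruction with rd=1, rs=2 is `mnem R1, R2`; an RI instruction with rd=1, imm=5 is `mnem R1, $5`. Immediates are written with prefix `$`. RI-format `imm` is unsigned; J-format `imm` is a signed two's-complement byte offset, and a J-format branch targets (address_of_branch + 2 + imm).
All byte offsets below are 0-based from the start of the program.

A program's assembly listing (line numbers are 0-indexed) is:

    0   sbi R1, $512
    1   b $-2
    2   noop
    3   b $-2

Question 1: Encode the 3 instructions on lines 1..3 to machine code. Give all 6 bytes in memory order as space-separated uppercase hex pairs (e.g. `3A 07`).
FE 6F 00 D0 FE 6F

1. b fields op=0x6:4|imm=-2:12 → word 6ffeh → fe 6f
2. noop fields op=0xd:4|pad=0:12 → word d000h → 00 d0
3. b fields op=0x6:4|imm=-2:12 → word 6ffeh → fe 6f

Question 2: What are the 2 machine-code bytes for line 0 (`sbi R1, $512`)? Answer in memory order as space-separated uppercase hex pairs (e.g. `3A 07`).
L0: sbi op=0x5:4|rd=1:2|imm=512:10 ⇒ 0x5600 ⇒ little 00 56

00 56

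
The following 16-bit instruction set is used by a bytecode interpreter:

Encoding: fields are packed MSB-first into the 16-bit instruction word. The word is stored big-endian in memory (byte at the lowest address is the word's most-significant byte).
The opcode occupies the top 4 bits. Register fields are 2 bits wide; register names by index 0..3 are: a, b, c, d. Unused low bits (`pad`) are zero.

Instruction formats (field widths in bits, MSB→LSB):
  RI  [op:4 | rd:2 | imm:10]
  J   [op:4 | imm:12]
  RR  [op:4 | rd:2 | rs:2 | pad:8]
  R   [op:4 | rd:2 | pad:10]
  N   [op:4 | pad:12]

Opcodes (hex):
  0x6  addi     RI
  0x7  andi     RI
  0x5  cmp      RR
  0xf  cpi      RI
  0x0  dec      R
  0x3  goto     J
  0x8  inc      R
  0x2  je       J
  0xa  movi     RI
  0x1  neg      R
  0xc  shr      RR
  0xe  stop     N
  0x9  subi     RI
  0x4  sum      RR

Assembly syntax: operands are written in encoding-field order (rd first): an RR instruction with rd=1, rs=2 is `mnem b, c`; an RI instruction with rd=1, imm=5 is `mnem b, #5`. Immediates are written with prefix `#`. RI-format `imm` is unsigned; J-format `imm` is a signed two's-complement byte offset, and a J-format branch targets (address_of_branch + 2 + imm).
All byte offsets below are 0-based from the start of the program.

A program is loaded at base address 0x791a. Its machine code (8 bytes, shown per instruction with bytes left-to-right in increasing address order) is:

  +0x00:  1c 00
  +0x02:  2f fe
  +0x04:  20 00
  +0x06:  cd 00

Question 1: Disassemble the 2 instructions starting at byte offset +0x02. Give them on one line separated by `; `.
je #-2; je #0

[02] 2f fe → 0x2ffe
  top 4b → 0x2 → je [J]
  imm@[11:0]=0xffe (s12→-2) ⇒ #-2
[04] 20 00 → 0x2000
  top 4b → 0x2 → je [J]
  imm@[11:0]=0x0 ⇒ #0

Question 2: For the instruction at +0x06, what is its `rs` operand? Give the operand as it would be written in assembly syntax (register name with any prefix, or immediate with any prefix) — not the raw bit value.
b

off 0x06: read cd 00 as big → 0xcd00
  op=0xcd00>>12=0xc ⇒ shr (RR)
  rd@[11:10]=0x3 ⇒ d
  rs@[9:8]=0x1 ⇒ b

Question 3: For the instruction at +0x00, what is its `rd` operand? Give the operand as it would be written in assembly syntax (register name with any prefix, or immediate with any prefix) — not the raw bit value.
d

[00] 1c 00 → 0x1c00
  op=0x1c00>>12=0x1 ⇒ neg (R)
  [11:10] rd=3 = d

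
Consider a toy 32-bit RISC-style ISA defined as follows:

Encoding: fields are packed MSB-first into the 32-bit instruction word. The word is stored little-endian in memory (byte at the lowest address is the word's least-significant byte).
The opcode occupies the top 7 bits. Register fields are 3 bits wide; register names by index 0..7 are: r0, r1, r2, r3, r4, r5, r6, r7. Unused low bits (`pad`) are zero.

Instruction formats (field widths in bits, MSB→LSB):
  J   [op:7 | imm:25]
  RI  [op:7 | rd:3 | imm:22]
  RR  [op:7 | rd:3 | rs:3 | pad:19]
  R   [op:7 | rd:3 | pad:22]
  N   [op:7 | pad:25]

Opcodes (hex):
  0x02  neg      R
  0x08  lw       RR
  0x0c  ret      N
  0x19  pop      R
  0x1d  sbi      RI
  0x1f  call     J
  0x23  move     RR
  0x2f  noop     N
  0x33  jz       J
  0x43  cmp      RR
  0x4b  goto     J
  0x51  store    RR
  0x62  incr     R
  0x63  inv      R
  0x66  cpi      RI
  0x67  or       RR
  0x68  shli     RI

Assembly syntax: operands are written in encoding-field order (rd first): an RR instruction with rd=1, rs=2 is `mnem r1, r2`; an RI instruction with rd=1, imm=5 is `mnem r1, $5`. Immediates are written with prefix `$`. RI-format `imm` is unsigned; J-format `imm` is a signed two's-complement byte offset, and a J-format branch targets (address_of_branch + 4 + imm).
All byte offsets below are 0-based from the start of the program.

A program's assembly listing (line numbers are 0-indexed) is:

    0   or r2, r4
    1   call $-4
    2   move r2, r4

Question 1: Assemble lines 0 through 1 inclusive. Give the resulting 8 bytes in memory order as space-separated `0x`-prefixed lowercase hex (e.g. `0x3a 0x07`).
0. or fields op=0x67:7|rd=2:3|rs=4:3|pad=0:19 → word cea00000h → 00 00 a0 ce
1. call fields op=0x1f:7|imm=-4:25 → word 3ffffffch → fc ff ff 3f

0x00 0x00 0xa0 0xce 0xfc 0xff 0xff 0x3f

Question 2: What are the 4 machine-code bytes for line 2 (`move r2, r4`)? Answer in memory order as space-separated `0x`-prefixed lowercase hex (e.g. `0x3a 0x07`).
2. move fields op=0x23:7|rd=2:3|rs=4:3|pad=0:19 → word 46a00000h → 00 00 a0 46

0x00 0x00 0xa0 0x46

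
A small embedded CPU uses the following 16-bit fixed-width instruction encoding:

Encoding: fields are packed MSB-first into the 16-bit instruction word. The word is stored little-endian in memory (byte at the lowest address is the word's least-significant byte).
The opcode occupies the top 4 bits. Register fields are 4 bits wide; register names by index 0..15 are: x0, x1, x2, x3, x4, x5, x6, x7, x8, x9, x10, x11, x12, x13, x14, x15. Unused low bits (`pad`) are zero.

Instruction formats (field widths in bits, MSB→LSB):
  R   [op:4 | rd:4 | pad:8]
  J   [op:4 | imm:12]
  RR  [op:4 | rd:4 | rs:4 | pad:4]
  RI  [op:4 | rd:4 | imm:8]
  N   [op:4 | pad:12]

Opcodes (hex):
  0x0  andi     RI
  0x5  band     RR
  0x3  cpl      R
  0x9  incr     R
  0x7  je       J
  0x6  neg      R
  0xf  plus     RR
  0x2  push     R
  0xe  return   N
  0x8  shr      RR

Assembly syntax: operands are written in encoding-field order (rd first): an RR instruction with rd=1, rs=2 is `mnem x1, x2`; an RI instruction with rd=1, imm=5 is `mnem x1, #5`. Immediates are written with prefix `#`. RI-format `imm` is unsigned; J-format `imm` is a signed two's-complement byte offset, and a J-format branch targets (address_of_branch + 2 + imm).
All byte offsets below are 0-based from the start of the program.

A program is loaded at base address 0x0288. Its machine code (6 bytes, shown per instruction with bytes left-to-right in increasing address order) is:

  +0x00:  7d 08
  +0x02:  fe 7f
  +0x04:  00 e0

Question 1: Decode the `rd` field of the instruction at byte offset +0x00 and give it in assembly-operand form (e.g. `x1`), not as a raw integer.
[00] 7d 08 → 0x087d
  op=0x087d>>12=0x0 ⇒ andi (RI)
  rd@[11:8]=0x8 ⇒ x8
  imm@[7:0]=0x7d ⇒ #125

x8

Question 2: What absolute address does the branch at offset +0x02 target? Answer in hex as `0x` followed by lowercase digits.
0x028a

off 0x02: read fe 7f as little → 0x7ffe
  opcode bits[15:12]=0x7: je/J
  [11:0] imm=4094 (s12→-2) = #-2
  target = base 0x0288 + off 0x02 + 2 + imm -2 = 0x028a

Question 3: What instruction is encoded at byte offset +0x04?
@+04  little-endian(00 e0) = 0xe000
  top 4b → 0xe → return [N]

return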